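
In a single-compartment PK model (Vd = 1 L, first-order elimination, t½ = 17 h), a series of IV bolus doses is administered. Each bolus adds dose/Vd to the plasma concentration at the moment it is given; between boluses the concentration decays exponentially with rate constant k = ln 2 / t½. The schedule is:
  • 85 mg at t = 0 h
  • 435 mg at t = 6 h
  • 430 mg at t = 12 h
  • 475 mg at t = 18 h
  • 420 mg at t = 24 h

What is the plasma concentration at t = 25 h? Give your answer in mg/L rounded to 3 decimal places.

k = ln 2 / 17 = 0.04077 per h
Dose 1 (85 mg at t=0 h): 85·exp(−0.04077·25) = 30.671 mg/L
Dose 2 (435 mg at t=6 h): 435·exp(−0.04077·19) = 200.467 mg/L
Dose 3 (430 mg at t=12 h): 430·exp(−0.04077·13) = 253.087 mg/L
Dose 4 (475 mg at t=18 h): 475·exp(−0.04077·7) = 357.059 mg/L
Dose 5 (420 mg at t=24 h): 420·exp(−0.04077·1) = 403.220 mg/L
C(25) = 30.671 + 200.467 + 253.087 + 357.059 + 403.220 = 1244.504 mg/L

1244.504 mg/L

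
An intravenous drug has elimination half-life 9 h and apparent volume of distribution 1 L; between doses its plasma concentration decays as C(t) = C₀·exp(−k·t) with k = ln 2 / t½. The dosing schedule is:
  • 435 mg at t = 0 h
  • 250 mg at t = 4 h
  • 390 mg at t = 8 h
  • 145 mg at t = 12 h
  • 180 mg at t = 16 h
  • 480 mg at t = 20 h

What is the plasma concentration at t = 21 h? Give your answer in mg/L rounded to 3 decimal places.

936.509 mg/L

k = ln 2 / 9 = 0.07702 per h
Dose 1 (435 mg at t=0 h): 435·exp(−0.07702·21) = 86.315 mg/L
Dose 2 (250 mg at t=4 h): 250·exp(−0.07702·17) = 67.504 mg/L
Dose 3 (390 mg at t=8 h): 390·exp(−0.07702·13) = 143.299 mg/L
Dose 4 (145 mg at t=12 h): 145·exp(−0.07702·9) = 72.500 mg/L
Dose 5 (180 mg at t=16 h): 180·exp(−0.07702·5) = 122.471 mg/L
Dose 6 (480 mg at t=20 h): 480·exp(−0.07702·1) = 444.420 mg/L
C(21) = 86.315 + 67.504 + 143.299 + 72.500 + 122.471 + 444.420 = 936.509 mg/L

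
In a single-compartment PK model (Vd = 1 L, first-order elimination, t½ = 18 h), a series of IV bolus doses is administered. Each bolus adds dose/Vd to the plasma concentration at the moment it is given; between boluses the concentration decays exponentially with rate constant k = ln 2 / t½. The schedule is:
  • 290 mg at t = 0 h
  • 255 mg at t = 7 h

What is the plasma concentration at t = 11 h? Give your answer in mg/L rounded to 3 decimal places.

408.458 mg/L

k = ln 2 / 18 = 0.03851 per h
Dose 1 (290 mg at t=0 h): 290·exp(−0.03851·11) = 189.861 mg/L
Dose 2 (255 mg at t=7 h): 255·exp(−0.03851·4) = 218.597 mg/L
C(11) = 189.861 + 218.597 = 408.458 mg/L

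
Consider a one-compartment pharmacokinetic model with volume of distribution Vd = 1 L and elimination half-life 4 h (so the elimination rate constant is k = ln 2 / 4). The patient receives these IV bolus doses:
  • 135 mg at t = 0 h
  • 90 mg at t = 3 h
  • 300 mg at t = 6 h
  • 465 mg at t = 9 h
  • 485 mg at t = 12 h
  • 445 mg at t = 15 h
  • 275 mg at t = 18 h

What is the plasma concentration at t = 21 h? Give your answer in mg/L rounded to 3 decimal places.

510.754 mg/L

k = ln 2 / 4 = 0.17329 per h
Dose 1 (135 mg at t=0 h): 135·exp(−0.17329·21) = 3.548 mg/L
Dose 2 (90 mg at t=3 h): 90·exp(−0.17329·18) = 3.977 mg/L
Dose 3 (300 mg at t=6 h): 300·exp(−0.17329·15) = 22.298 mg/L
Dose 4 (465 mg at t=9 h): 465·exp(−0.17329·12) = 58.125 mg/L
Dose 5 (485 mg at t=12 h): 485·exp(−0.17329·9) = 101.959 mg/L
Dose 6 (445 mg at t=15 h): 445·exp(−0.17329·6) = 157.331 mg/L
Dose 7 (275 mg at t=18 h): 275·exp(−0.17329·3) = 163.516 mg/L
C(21) = 3.548 + 3.977 + 22.298 + 58.125 + 101.959 + 157.331 + 163.516 = 510.754 mg/L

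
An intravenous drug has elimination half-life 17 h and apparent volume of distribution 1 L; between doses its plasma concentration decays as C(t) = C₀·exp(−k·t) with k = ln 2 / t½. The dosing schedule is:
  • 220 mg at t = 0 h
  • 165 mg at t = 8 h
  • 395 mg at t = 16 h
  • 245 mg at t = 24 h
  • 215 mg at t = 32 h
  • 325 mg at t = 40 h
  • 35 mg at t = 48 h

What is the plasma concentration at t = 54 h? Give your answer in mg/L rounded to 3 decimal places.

k = ln 2 / 17 = 0.04077 per h
Dose 1 (220 mg at t=0 h): 220·exp(−0.04077·54) = 24.334 mg/L
Dose 2 (165 mg at t=8 h): 165·exp(−0.04077·46) = 25.289 mg/L
Dose 3 (395 mg at t=16 h): 395·exp(−0.04077·38) = 83.889 mg/L
Dose 4 (245 mg at t=24 h): 245·exp(−0.04077·30) = 72.100 mg/L
Dose 5 (215 mg at t=32 h): 215·exp(−0.04077·22) = 87.674 mg/L
Dose 6 (325 mg at t=40 h): 325·exp(−0.04077·14) = 183.644 mg/L
Dose 7 (35 mg at t=48 h): 35·exp(−0.04077·6) = 27.405 mg/L
C(54) = 24.334 + 25.289 + 83.889 + 72.100 + 87.674 + 183.644 + 27.405 = 504.335 mg/L

504.335 mg/L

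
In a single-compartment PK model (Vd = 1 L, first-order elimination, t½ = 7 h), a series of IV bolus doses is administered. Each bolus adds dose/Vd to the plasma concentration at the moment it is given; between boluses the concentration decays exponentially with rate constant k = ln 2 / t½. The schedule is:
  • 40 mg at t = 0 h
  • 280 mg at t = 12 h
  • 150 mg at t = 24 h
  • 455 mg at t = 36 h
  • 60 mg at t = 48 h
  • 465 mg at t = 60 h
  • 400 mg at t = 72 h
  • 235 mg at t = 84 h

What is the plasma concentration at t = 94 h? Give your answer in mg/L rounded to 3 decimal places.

150.955 mg/L

k = ln 2 / 7 = 0.09902 per h
Dose 1 (40 mg at t=0 h): 40·exp(−0.09902·94) = 0.004 mg/L
Dose 2 (280 mg at t=12 h): 280·exp(−0.09902·82) = 0.083 mg/L
Dose 3 (150 mg at t=24 h): 150·exp(−0.09902·70) = 0.146 mg/L
Dose 4 (455 mg at t=36 h): 455·exp(−0.09902·58) = 1.458 mg/L
Dose 5 (60 mg at t=48 h): 60·exp(−0.09902·46) = 0.631 mg/L
Dose 6 (465 mg at t=60 h): 465·exp(−0.09902·34) = 16.044 mg/L
Dose 7 (400 mg at t=72 h): 400·exp(−0.09902·22) = 45.286 mg/L
Dose 8 (235 mg at t=84 h): 235·exp(−0.09902·10) = 87.302 mg/L
C(94) = 0.004 + 0.083 + 0.146 + 1.458 + 0.631 + 16.044 + 45.286 + 87.302 = 150.955 mg/L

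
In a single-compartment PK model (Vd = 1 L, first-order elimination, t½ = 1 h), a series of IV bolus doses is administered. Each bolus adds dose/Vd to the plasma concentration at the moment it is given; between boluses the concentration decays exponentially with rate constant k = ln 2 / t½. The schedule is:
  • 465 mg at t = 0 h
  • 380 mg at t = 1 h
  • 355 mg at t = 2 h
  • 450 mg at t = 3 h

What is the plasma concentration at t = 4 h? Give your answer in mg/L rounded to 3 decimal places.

390.312 mg/L

k = ln 2 / 1 = 0.69315 per h
Dose 1 (465 mg at t=0 h): 465·exp(−0.69315·4) = 29.062 mg/L
Dose 2 (380 mg at t=1 h): 380·exp(−0.69315·3) = 47.500 mg/L
Dose 3 (355 mg at t=2 h): 355·exp(−0.69315·2) = 88.750 mg/L
Dose 4 (450 mg at t=3 h): 450·exp(−0.69315·1) = 225.000 mg/L
C(4) = 29.062 + 47.500 + 88.750 + 225.000 = 390.312 mg/L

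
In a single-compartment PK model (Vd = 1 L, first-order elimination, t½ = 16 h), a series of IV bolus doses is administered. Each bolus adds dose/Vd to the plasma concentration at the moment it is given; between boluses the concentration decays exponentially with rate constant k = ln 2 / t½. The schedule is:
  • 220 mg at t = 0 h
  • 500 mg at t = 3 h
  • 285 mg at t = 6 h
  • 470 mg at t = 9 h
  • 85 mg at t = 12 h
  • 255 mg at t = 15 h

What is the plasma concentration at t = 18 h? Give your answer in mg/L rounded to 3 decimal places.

k = ln 2 / 16 = 0.04332 per h
Dose 1 (220 mg at t=0 h): 220·exp(−0.04332·18) = 100.870 mg/L
Dose 2 (500 mg at t=3 h): 500·exp(−0.04332·15) = 261.068 mg/L
Dose 3 (285 mg at t=6 h): 285·exp(−0.04332·12) = 169.462 mg/L
Dose 4 (470 mg at t=9 h): 470·exp(−0.04332·9) = 318.250 mg/L
Dose 5 (85 mg at t=12 h): 85·exp(−0.04332·6) = 65.544 mg/L
Dose 6 (255 mg at t=15 h): 255·exp(−0.04332·3) = 223.922 mg/L
C(18) = 100.870 + 261.068 + 169.462 + 318.250 + 65.544 + 223.922 = 1139.117 mg/L

1139.117 mg/L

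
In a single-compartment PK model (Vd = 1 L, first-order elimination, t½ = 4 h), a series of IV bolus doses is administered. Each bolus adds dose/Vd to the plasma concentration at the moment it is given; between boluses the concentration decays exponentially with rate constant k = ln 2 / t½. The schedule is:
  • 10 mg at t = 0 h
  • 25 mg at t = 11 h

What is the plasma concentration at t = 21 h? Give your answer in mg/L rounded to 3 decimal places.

k = ln 2 / 4 = 0.17329 per h
Dose 1 (10 mg at t=0 h): 10·exp(−0.17329·21) = 0.263 mg/L
Dose 2 (25 mg at t=11 h): 25·exp(−0.17329·10) = 4.419 mg/L
C(21) = 0.263 + 4.419 = 4.682 mg/L

4.682 mg/L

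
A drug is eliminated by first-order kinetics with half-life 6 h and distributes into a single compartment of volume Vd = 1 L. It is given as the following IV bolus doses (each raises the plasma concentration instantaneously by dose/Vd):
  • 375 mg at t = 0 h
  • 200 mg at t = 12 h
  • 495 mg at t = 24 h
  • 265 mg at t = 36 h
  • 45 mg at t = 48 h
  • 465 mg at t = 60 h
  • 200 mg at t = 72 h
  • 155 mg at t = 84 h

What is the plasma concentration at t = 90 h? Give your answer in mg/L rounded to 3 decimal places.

118.178 mg/L

k = ln 2 / 6 = 0.11552 per h
Dose 1 (375 mg at t=0 h): 375·exp(−0.11552·90) = 0.011 mg/L
Dose 2 (200 mg at t=12 h): 200·exp(−0.11552·78) = 0.024 mg/L
Dose 3 (495 mg at t=24 h): 495·exp(−0.11552·66) = 0.242 mg/L
Dose 4 (265 mg at t=36 h): 265·exp(−0.11552·54) = 0.518 mg/L
Dose 5 (45 mg at t=48 h): 45·exp(−0.11552·42) = 0.352 mg/L
Dose 6 (465 mg at t=60 h): 465·exp(−0.11552·30) = 14.531 mg/L
Dose 7 (200 mg at t=72 h): 200·exp(−0.11552·18) = 25.000 mg/L
Dose 8 (155 mg at t=84 h): 155·exp(−0.11552·6) = 77.500 mg/L
C(90) = 0.011 + 0.024 + 0.242 + 0.518 + 0.352 + 14.531 + 25.000 + 77.500 = 118.178 mg/L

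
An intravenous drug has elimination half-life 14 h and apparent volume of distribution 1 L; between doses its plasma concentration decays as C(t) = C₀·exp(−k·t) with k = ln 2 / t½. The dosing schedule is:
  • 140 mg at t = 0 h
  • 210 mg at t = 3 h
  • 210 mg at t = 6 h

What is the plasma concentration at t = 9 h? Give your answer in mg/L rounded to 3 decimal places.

k = ln 2 / 14 = 0.04951 per h
Dose 1 (140 mg at t=0 h): 140·exp(−0.04951·9) = 89.662 mg/L
Dose 2 (210 mg at t=3 h): 210·exp(−0.04951·6) = 156.029 mg/L
Dose 3 (210 mg at t=6 h): 210·exp(−0.04951·3) = 181.014 mg/L
C(9) = 89.662 + 156.029 + 181.014 = 426.706 mg/L

426.706 mg/L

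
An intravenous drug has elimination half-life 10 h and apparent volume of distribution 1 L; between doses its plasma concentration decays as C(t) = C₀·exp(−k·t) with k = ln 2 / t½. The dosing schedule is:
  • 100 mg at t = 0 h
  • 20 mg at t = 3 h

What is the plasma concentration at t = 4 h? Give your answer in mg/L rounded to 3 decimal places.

k = ln 2 / 10 = 0.06931 per h
Dose 1 (100 mg at t=0 h): 100·exp(−0.06931·4) = 75.786 mg/L
Dose 2 (20 mg at t=3 h): 20·exp(−0.06931·1) = 18.661 mg/L
C(4) = 75.786 + 18.661 = 94.446 mg/L

94.446 mg/L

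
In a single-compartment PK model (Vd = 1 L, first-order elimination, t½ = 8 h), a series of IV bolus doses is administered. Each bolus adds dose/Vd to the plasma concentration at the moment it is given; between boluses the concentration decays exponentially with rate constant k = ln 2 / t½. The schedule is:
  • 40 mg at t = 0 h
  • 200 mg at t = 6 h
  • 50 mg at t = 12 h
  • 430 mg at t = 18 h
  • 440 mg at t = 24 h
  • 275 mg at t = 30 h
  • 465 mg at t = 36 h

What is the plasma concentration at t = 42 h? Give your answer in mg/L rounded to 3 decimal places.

533.573 mg/L

k = ln 2 / 8 = 0.08664 per h
Dose 1 (40 mg at t=0 h): 40·exp(−0.08664·42) = 1.051 mg/L
Dose 2 (200 mg at t=6 h): 200·exp(−0.08664·36) = 8.839 mg/L
Dose 3 (50 mg at t=12 h): 50·exp(−0.08664·30) = 3.716 mg/L
Dose 4 (430 mg at t=18 h): 430·exp(−0.08664·24) = 53.750 mg/L
Dose 5 (440 mg at t=24 h): 440·exp(−0.08664·18) = 92.499 mg/L
Dose 6 (275 mg at t=30 h): 275·exp(−0.08664·12) = 97.227 mg/L
Dose 7 (465 mg at t=36 h): 465·exp(−0.08664·6) = 276.491 mg/L
C(42) = 1.051 + 8.839 + 3.716 + 53.750 + 92.499 + 97.227 + 276.491 = 533.573 mg/L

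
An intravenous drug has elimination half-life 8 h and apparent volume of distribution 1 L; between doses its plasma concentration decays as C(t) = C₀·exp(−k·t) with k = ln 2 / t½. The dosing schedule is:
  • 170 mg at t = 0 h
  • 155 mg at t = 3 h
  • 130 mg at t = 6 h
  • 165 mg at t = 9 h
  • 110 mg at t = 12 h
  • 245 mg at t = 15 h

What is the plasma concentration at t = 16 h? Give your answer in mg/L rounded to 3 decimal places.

k = ln 2 / 8 = 0.08664 per h
Dose 1 (170 mg at t=0 h): 170·exp(−0.08664·16) = 42.500 mg/L
Dose 2 (155 mg at t=3 h): 155·exp(−0.08664·13) = 50.253 mg/L
Dose 3 (130 mg at t=6 h): 130·exp(−0.08664·10) = 54.658 mg/L
Dose 4 (165 mg at t=9 h): 165·exp(−0.08664·7) = 89.967 mg/L
Dose 5 (110 mg at t=12 h): 110·exp(−0.08664·4) = 77.782 mg/L
Dose 6 (245 mg at t=15 h): 245·exp(−0.08664·1) = 224.666 mg/L
C(16) = 42.500 + 50.253 + 54.658 + 89.967 + 77.782 + 224.666 = 539.825 mg/L

539.825 mg/L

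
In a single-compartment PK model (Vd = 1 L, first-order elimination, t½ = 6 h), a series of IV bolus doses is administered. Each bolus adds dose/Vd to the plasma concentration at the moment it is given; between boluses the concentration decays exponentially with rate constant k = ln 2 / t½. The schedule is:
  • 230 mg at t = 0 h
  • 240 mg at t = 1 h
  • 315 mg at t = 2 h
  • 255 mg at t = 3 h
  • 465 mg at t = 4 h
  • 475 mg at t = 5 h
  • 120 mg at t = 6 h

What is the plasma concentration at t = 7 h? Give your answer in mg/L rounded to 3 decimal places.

k = ln 2 / 6 = 0.11552 per h
Dose 1 (230 mg at t=0 h): 230·exp(−0.11552·7) = 102.453 mg/L
Dose 2 (240 mg at t=1 h): 240·exp(−0.11552·6) = 120.000 mg/L
Dose 3 (315 mg at t=2 h): 315·exp(−0.11552·5) = 176.788 mg/L
Dose 4 (255 mg at t=3 h): 255·exp(−0.11552·4) = 160.640 mg/L
Dose 5 (465 mg at t=4 h): 465·exp(−0.11552·3) = 328.805 mg/L
Dose 6 (475 mg at t=5 h): 475·exp(−0.11552·2) = 377.008 mg/L
Dose 7 (120 mg at t=6 h): 120·exp(−0.11552·1) = 106.908 mg/L
C(7) = 102.453 + 120.000 + 176.788 + 160.640 + 328.805 + 377.008 + 106.908 = 1372.601 mg/L

1372.601 mg/L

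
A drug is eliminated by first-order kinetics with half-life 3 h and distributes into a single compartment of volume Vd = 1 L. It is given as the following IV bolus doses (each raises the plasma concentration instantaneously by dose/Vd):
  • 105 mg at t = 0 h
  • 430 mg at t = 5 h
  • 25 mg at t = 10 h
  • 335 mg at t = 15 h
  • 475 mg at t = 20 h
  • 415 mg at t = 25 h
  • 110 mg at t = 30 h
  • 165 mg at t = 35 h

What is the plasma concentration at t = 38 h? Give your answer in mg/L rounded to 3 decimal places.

k = ln 2 / 3 = 0.23105 per h
Dose 1 (105 mg at t=0 h): 105·exp(−0.23105·38) = 0.016 mg/L
Dose 2 (430 mg at t=5 h): 430·exp(−0.23105·33) = 0.210 mg/L
Dose 3 (25 mg at t=10 h): 25·exp(−0.23105·28) = 0.039 mg/L
Dose 4 (335 mg at t=15 h): 335·exp(−0.23105·23) = 1.649 mg/L
Dose 5 (475 mg at t=20 h): 475·exp(−0.23105·18) = 7.422 mg/L
Dose 6 (415 mg at t=25 h): 415·exp(−0.23105·13) = 20.587 mg/L
Dose 7 (110 mg at t=30 h): 110·exp(−0.23105·8) = 17.324 mg/L
Dose 8 (165 mg at t=35 h): 165·exp(−0.23105·3) = 82.500 mg/L
C(38) = 0.016 + 0.210 + 0.039 + 1.649 + 7.422 + 20.587 + 17.324 + 82.500 = 129.746 mg/L

129.746 mg/L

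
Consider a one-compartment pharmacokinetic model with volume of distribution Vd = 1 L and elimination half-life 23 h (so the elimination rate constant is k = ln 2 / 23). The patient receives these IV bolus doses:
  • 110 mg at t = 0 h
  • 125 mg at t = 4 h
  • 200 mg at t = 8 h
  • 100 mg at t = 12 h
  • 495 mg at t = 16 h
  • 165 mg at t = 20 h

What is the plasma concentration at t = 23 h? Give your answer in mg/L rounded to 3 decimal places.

876.147 mg/L

k = ln 2 / 23 = 0.03014 per h
Dose 1 (110 mg at t=0 h): 110·exp(−0.03014·23) = 55.000 mg/L
Dose 2 (125 mg at t=4 h): 125·exp(−0.03014·19) = 70.507 mg/L
Dose 3 (200 mg at t=8 h): 200·exp(−0.03014·15) = 127.264 mg/L
Dose 4 (100 mg at t=12 h): 100·exp(−0.03014·11) = 71.784 mg/L
Dose 5 (495 mg at t=16 h): 495·exp(−0.03014·7) = 400.855 mg/L
Dose 6 (165 mg at t=20 h): 165·exp(−0.03014·3) = 150.737 mg/L
C(23) = 55.000 + 70.507 + 127.264 + 71.784 + 400.855 + 150.737 = 876.147 mg/L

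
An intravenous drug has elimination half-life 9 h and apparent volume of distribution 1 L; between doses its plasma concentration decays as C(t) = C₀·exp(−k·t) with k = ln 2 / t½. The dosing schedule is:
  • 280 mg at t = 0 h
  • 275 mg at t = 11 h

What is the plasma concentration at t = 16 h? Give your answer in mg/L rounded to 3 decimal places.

k = ln 2 / 9 = 0.07702 per h
Dose 1 (280 mg at t=0 h): 280·exp(−0.07702·16) = 81.657 mg/L
Dose 2 (275 mg at t=11 h): 275·exp(−0.07702·5) = 187.109 mg/L
C(16) = 81.657 + 187.109 = 268.766 mg/L

268.766 mg/L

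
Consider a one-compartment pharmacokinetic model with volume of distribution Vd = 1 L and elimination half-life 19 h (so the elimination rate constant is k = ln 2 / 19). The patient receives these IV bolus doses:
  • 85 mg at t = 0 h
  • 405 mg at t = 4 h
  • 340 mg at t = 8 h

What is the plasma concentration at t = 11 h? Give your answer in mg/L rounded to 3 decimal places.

675.381 mg/L

k = ln 2 / 19 = 0.03648 per h
Dose 1 (85 mg at t=0 h): 85·exp(−0.03648·11) = 56.903 mg/L
Dose 2 (405 mg at t=4 h): 405·exp(−0.03648·7) = 313.725 mg/L
Dose 3 (340 mg at t=8 h): 340·exp(−0.03648·3) = 304.753 mg/L
C(11) = 56.903 + 313.725 + 304.753 = 675.381 mg/L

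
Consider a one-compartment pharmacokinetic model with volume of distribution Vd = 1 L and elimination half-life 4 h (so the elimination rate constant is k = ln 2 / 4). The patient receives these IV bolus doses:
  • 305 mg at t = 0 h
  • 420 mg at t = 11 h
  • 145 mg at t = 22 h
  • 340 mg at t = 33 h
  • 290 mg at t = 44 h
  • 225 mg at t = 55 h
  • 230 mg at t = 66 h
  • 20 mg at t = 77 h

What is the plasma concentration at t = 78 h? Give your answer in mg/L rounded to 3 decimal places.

50.702 mg/L

k = ln 2 / 4 = 0.17329 per h
Dose 1 (305 mg at t=0 h): 305·exp(−0.17329·78) = 0.000 mg/L
Dose 2 (420 mg at t=11 h): 420·exp(−0.17329·67) = 0.004 mg/L
Dose 3 (145 mg at t=22 h): 145·exp(−0.17329·56) = 0.009 mg/L
Dose 4 (340 mg at t=33 h): 340·exp(−0.17329·45) = 0.140 mg/L
Dose 5 (290 mg at t=44 h): 290·exp(−0.17329·34) = 0.801 mg/L
Dose 6 (225 mg at t=55 h): 225·exp(−0.17329·23) = 4.181 mg/L
Dose 7 (230 mg at t=66 h): 230·exp(−0.17329·12) = 28.750 mg/L
Dose 8 (20 mg at t=77 h): 20·exp(−0.17329·1) = 16.818 mg/L
C(78) = 0.000 + 0.004 + 0.009 + 0.140 + 0.801 + 4.181 + 28.750 + 16.818 = 50.702 mg/L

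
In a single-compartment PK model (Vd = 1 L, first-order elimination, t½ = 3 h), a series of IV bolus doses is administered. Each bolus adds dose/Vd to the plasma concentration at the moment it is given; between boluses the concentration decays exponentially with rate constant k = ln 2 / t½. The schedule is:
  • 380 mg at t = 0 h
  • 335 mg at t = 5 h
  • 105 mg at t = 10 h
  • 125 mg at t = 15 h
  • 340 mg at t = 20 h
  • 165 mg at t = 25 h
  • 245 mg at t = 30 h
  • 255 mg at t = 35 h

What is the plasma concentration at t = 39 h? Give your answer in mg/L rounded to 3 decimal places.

k = ln 2 / 3 = 0.23105 per h
Dose 1 (380 mg at t=0 h): 380·exp(−0.23105·39) = 0.046 mg/L
Dose 2 (335 mg at t=5 h): 335·exp(−0.23105·34) = 0.130 mg/L
Dose 3 (105 mg at t=10 h): 105·exp(−0.23105·29) = 0.129 mg/L
Dose 4 (125 mg at t=15 h): 125·exp(−0.23105·24) = 0.488 mg/L
Dose 5 (340 mg at t=20 h): 340·exp(−0.23105·19) = 4.217 mg/L
Dose 6 (165 mg at t=25 h): 165·exp(−0.23105·14) = 6.496 mg/L
Dose 7 (245 mg at t=30 h): 245·exp(−0.23105·9) = 30.625 mg/L
Dose 8 (255 mg at t=35 h): 255·exp(−0.23105·4) = 101.197 mg/L
C(39) = 0.046 + 0.130 + 0.129 + 0.488 + 4.217 + 6.496 + 30.625 + 101.197 = 143.329 mg/L

143.329 mg/L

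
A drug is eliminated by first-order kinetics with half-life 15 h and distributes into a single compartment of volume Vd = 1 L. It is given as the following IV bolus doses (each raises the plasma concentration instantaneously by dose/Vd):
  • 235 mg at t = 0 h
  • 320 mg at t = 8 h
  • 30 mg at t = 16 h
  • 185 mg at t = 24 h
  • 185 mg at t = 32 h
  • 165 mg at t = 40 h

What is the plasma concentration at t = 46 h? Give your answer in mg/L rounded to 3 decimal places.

k = ln 2 / 15 = 0.04621 per h
Dose 1 (235 mg at t=0 h): 235·exp(−0.04621·46) = 28.048 mg/L
Dose 2 (320 mg at t=8 h): 320·exp(−0.04621·38) = 55.277 mg/L
Dose 3 (30 mg at t=16 h): 30·exp(−0.04621·30) = 7.500 mg/L
Dose 4 (185 mg at t=24 h): 185·exp(−0.04621·22) = 66.936 mg/L
Dose 5 (185 mg at t=32 h): 185·exp(−0.04621·14) = 96.875 mg/L
Dose 6 (165 mg at t=40 h): 165·exp(−0.04621·6) = 125.047 mg/L
C(46) = 28.048 + 55.277 + 7.500 + 66.936 + 96.875 + 125.047 = 379.683 mg/L

379.683 mg/L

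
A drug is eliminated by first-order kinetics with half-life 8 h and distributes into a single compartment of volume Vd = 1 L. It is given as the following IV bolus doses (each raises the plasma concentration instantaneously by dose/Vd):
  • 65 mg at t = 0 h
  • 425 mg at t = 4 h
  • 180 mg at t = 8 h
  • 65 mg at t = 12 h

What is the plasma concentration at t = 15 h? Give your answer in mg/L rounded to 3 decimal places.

329.848 mg/L

k = ln 2 / 8 = 0.08664 per h
Dose 1 (65 mg at t=0 h): 65·exp(−0.08664·15) = 17.721 mg/L
Dose 2 (425 mg at t=4 h): 425·exp(−0.08664·11) = 163.860 mg/L
Dose 3 (180 mg at t=8 h): 180·exp(−0.08664·7) = 98.146 mg/L
Dose 4 (65 mg at t=12 h): 65·exp(−0.08664·3) = 50.122 mg/L
C(15) = 17.721 + 163.860 + 98.146 + 50.122 = 329.848 mg/L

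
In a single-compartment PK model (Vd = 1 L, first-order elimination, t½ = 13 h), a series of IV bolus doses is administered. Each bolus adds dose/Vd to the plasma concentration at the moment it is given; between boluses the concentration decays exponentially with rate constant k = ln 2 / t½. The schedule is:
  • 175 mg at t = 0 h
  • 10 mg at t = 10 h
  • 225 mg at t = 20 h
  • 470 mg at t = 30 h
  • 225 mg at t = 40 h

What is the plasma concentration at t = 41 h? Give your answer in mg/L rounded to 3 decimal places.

k = ln 2 / 13 = 0.05332 per h
Dose 1 (175 mg at t=0 h): 175·exp(−0.05332·41) = 19.662 mg/L
Dose 2 (10 mg at t=10 h): 10·exp(−0.05332·31) = 1.915 mg/L
Dose 3 (225 mg at t=20 h): 225·exp(−0.05332·21) = 73.435 mg/L
Dose 4 (470 mg at t=30 h): 470·exp(−0.05332·11) = 261.445 mg/L
Dose 5 (225 mg at t=40 h): 225·exp(−0.05332·1) = 213.317 mg/L
C(41) = 19.662 + 1.915 + 73.435 + 261.445 + 213.317 = 569.775 mg/L

569.775 mg/L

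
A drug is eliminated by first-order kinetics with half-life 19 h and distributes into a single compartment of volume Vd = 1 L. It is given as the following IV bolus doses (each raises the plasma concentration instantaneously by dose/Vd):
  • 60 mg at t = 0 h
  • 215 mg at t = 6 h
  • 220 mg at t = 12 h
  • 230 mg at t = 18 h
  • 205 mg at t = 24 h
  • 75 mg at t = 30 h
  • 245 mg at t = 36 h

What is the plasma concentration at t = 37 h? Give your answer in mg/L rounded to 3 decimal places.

710.222 mg/L

k = ln 2 / 19 = 0.03648 per h
Dose 1 (60 mg at t=0 h): 60·exp(−0.03648·37) = 15.557 mg/L
Dose 2 (215 mg at t=6 h): 215·exp(−0.03648·31) = 69.388 mg/L
Dose 3 (220 mg at t=12 h): 220·exp(−0.03648·25) = 88.375 mg/L
Dose 4 (230 mg at t=18 h): 230·exp(−0.03648·19) = 115.000 mg/L
Dose 5 (205 mg at t=24 h): 205·exp(−0.03648·13) = 127.581 mg/L
Dose 6 (75 mg at t=30 h): 75·exp(−0.03648·7) = 58.097 mg/L
Dose 7 (245 mg at t=36 h): 245·exp(−0.03648·1) = 236.223 mg/L
C(37) = 15.557 + 69.388 + 88.375 + 115.000 + 127.581 + 58.097 + 236.223 = 710.222 mg/L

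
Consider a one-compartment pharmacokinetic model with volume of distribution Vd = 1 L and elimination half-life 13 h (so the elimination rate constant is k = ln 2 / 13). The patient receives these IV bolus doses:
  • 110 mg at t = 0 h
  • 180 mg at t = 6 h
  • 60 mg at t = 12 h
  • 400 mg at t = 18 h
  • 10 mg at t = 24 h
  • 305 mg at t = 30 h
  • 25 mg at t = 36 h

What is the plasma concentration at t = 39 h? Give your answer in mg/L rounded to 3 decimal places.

404.057 mg/L

k = ln 2 / 13 = 0.05332 per h
Dose 1 (110 mg at t=0 h): 110·exp(−0.05332·39) = 13.750 mg/L
Dose 2 (180 mg at t=6 h): 180·exp(−0.05332·33) = 30.983 mg/L
Dose 3 (60 mg at t=12 h): 60·exp(−0.05332·27) = 14.221 mg/L
Dose 4 (400 mg at t=18 h): 400·exp(−0.05332·21) = 130.551 mg/L
Dose 5 (10 mg at t=24 h): 10·exp(−0.05332·15) = 4.494 mg/L
Dose 6 (305 mg at t=30 h): 305·exp(−0.05332·9) = 188.753 mg/L
Dose 7 (25 mg at t=36 h): 25·exp(−0.05332·3) = 21.305 mg/L
C(39) = 13.750 + 30.983 + 14.221 + 130.551 + 4.494 + 188.753 + 21.305 = 404.057 mg/L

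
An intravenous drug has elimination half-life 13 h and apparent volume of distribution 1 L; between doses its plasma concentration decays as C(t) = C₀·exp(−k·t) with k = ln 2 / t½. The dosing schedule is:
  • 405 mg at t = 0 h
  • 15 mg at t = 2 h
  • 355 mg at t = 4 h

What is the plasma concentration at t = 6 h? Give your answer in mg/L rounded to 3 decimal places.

k = ln 2 / 13 = 0.05332 per h
Dose 1 (405 mg at t=0 h): 405·exp(−0.05332·6) = 294.116 mg/L
Dose 2 (15 mg at t=2 h): 15·exp(−0.05332·4) = 12.119 mg/L
Dose 3 (355 mg at t=4 h): 355·exp(−0.05332·2) = 319.092 mg/L
C(6) = 294.116 + 12.119 + 319.092 = 625.327 mg/L

625.327 mg/L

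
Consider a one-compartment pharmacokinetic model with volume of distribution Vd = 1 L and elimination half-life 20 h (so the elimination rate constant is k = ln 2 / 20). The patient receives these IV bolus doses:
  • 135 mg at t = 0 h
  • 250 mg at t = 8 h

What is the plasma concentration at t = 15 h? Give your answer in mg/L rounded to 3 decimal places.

276.418 mg/L

k = ln 2 / 20 = 0.03466 per h
Dose 1 (135 mg at t=0 h): 135·exp(−0.03466·15) = 80.271 mg/L
Dose 2 (250 mg at t=8 h): 250·exp(−0.03466·7) = 196.146 mg/L
C(15) = 80.271 + 196.146 = 276.418 mg/L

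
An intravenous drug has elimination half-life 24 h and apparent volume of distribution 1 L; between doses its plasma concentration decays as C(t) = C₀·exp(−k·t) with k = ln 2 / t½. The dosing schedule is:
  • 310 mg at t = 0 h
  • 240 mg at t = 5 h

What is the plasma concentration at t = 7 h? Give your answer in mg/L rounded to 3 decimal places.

479.787 mg/L

k = ln 2 / 24 = 0.02888 per h
Dose 1 (310 mg at t=0 h): 310·exp(−0.02888·7) = 253.257 mg/L
Dose 2 (240 mg at t=5 h): 240·exp(−0.02888·2) = 226.530 mg/L
C(7) = 253.257 + 226.530 = 479.787 mg/L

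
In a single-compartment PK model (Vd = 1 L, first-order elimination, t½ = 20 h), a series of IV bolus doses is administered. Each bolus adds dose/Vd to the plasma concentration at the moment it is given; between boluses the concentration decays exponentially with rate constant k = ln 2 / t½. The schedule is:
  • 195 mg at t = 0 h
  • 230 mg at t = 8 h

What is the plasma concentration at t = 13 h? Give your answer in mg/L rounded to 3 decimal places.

k = ln 2 / 20 = 0.03466 per h
Dose 1 (195 mg at t=0 h): 195·exp(−0.03466·13) = 124.270 mg/L
Dose 2 (230 mg at t=8 h): 230·exp(−0.03466·5) = 193.406 mg/L
C(13) = 124.270 + 193.406 = 317.676 mg/L

317.676 mg/L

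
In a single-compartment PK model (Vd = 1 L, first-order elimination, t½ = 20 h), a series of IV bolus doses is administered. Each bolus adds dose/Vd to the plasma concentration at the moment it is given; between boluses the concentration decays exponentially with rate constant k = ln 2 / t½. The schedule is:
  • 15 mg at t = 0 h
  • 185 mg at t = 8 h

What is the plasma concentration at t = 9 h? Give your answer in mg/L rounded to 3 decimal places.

189.679 mg/L

k = ln 2 / 20 = 0.03466 per h
Dose 1 (15 mg at t=0 h): 15·exp(−0.03466·9) = 10.981 mg/L
Dose 2 (185 mg at t=8 h): 185·exp(−0.03466·1) = 178.698 mg/L
C(9) = 10.981 + 178.698 = 189.679 mg/L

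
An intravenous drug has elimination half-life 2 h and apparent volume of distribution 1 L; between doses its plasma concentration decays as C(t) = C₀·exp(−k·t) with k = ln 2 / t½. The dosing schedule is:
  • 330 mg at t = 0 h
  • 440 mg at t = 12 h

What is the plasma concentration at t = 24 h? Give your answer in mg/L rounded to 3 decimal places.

k = ln 2 / 2 = 0.34657 per h
Dose 1 (330 mg at t=0 h): 330·exp(−0.34657·24) = 0.081 mg/L
Dose 2 (440 mg at t=12 h): 440·exp(−0.34657·12) = 6.875 mg/L
C(24) = 0.081 + 6.875 = 6.956 mg/L

6.956 mg/L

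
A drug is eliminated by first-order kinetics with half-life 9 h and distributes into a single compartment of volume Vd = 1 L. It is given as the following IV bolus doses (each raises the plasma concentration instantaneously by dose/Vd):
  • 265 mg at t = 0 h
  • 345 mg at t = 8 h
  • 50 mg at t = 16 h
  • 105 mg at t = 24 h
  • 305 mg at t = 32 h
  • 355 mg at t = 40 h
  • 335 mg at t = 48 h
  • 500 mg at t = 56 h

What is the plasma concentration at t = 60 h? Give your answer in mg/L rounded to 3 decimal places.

628.905 mg/L

k = ln 2 / 9 = 0.07702 per h
Dose 1 (265 mg at t=0 h): 265·exp(−0.07702·60) = 2.608 mg/L
Dose 2 (345 mg at t=8 h): 345·exp(−0.07702·52) = 6.288 mg/L
Dose 3 (50 mg at t=16 h): 50·exp(−0.07702·44) = 1.688 mg/L
Dose 4 (105 mg at t=24 h): 105·exp(−0.07702·36) = 6.562 mg/L
Dose 5 (305 mg at t=32 h): 305·exp(−0.07702·28) = 35.299 mg/L
Dose 6 (355 mg at t=40 h): 355·exp(−0.07702·20) = 76.080 mg/L
Dose 7 (335 mg at t=48 h): 335·exp(−0.07702·12) = 132.945 mg/L
Dose 8 (500 mg at t=56 h): 500·exp(−0.07702·4) = 367.434 mg/L
C(60) = 2.608 + 6.288 + 1.688 + 6.562 + 35.299 + 76.080 + 132.945 + 367.434 = 628.905 mg/L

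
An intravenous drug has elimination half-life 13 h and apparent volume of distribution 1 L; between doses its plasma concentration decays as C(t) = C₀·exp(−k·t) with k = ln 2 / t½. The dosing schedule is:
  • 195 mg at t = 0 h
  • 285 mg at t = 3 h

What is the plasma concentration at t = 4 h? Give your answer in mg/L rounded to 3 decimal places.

427.749 mg/L

k = ln 2 / 13 = 0.05332 per h
Dose 1 (195 mg at t=0 h): 195·exp(−0.05332·4) = 157.547 mg/L
Dose 2 (285 mg at t=3 h): 285·exp(−0.05332·1) = 270.202 mg/L
C(4) = 157.547 + 270.202 = 427.749 mg/L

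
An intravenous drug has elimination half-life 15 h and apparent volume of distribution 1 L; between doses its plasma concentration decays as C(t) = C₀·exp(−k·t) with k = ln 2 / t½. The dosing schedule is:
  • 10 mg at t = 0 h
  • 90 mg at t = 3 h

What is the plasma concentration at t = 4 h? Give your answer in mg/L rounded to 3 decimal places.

k = ln 2 / 15 = 0.04621 per h
Dose 1 (10 mg at t=0 h): 10·exp(−0.04621·4) = 8.312 mg/L
Dose 2 (90 mg at t=3 h): 90·exp(−0.04621·1) = 85.936 mg/L
C(4) = 8.312 + 85.936 = 94.248 mg/L

94.248 mg/L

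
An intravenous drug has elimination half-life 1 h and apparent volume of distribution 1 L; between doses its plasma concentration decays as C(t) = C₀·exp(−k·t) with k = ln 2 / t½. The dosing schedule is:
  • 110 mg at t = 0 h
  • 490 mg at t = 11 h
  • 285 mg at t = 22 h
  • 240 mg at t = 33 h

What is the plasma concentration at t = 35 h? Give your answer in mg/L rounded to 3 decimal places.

60.035 mg/L

k = ln 2 / 1 = 0.69315 per h
Dose 1 (110 mg at t=0 h): 110·exp(−0.69315·35) = 0.000 mg/L
Dose 2 (490 mg at t=11 h): 490·exp(−0.69315·24) = 0.000 mg/L
Dose 3 (285 mg at t=22 h): 285·exp(−0.69315·13) = 0.035 mg/L
Dose 4 (240 mg at t=33 h): 240·exp(−0.69315·2) = 60.000 mg/L
C(35) = 0.000 + 0.000 + 0.035 + 60.000 = 60.035 mg/L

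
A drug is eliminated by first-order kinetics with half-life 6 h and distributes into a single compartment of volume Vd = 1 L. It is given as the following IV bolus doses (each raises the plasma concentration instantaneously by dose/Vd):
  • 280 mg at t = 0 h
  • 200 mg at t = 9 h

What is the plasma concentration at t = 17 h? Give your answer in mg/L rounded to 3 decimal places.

k = ln 2 / 6 = 0.11552 per h
Dose 1 (280 mg at t=0 h): 280·exp(−0.11552·17) = 39.286 mg/L
Dose 2 (200 mg at t=9 h): 200·exp(−0.11552·8) = 79.370 mg/L
C(17) = 39.286 + 79.370 = 118.656 mg/L

118.656 mg/L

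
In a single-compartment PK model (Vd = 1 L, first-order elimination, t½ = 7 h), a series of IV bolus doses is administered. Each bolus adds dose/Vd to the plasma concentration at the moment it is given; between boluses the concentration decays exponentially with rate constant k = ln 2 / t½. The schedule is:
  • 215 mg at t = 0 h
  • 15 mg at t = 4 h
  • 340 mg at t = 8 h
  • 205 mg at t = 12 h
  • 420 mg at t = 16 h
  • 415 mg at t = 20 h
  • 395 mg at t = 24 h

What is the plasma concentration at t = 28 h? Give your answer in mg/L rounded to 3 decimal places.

685.546 mg/L

k = ln 2 / 7 = 0.09902 per h
Dose 1 (215 mg at t=0 h): 215·exp(−0.09902·28) = 13.438 mg/L
Dose 2 (15 mg at t=4 h): 15·exp(−0.09902·24) = 1.393 mg/L
Dose 3 (340 mg at t=8 h): 340·exp(−0.09902·20) = 46.924 mg/L
Dose 4 (205 mg at t=12 h): 205·exp(−0.09902·16) = 42.042 mg/L
Dose 5 (420 mg at t=16 h): 420·exp(−0.09902·12) = 127.996 mg/L
Dose 6 (415 mg at t=20 h): 415·exp(−0.09902·8) = 187.938 mg/L
Dose 7 (395 mg at t=24 h): 395·exp(−0.09902·4) = 265.815 mg/L
C(28) = 13.438 + 1.393 + 46.924 + 42.042 + 127.996 + 187.938 + 265.815 = 685.546 mg/L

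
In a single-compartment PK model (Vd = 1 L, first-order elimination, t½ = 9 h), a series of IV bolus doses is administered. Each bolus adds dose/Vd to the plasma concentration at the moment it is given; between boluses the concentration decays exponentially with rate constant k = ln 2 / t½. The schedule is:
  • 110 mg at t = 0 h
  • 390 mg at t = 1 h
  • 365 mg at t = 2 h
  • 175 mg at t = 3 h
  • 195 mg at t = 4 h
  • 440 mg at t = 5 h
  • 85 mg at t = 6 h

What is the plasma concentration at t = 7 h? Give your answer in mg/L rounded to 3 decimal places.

1297.448 mg/L

k = ln 2 / 9 = 0.07702 per h
Dose 1 (110 mg at t=0 h): 110·exp(−0.07702·7) = 64.159 mg/L
Dose 2 (390 mg at t=1 h): 390·exp(−0.07702·6) = 245.685 mg/L
Dose 3 (365 mg at t=2 h): 365·exp(−0.07702·5) = 248.344 mg/L
Dose 4 (175 mg at t=3 h): 175·exp(−0.07702·4) = 128.602 mg/L
Dose 5 (195 mg at t=4 h): 195·exp(−0.07702·3) = 154.772 mg/L
Dose 6 (440 mg at t=5 h): 440·exp(−0.07702·2) = 377.187 mg/L
Dose 7 (85 mg at t=6 h): 85·exp(−0.07702·1) = 78.699 mg/L
C(7) = 64.159 + 245.685 + 248.344 + 128.602 + 154.772 + 377.187 + 78.699 = 1297.448 mg/L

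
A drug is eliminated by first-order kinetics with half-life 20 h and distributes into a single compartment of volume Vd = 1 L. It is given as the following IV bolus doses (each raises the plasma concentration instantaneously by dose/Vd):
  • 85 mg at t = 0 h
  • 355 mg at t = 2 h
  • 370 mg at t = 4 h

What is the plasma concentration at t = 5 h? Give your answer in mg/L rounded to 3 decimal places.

k = ln 2 / 20 = 0.03466 per h
Dose 1 (85 mg at t=0 h): 85·exp(−0.03466·5) = 71.476 mg/L
Dose 2 (355 mg at t=2 h): 355·exp(−0.03466·3) = 319.944 mg/L
Dose 3 (370 mg at t=4 h): 370·exp(−0.03466·1) = 357.396 mg/L
C(5) = 71.476 + 319.944 + 357.396 = 748.817 mg/L

748.817 mg/L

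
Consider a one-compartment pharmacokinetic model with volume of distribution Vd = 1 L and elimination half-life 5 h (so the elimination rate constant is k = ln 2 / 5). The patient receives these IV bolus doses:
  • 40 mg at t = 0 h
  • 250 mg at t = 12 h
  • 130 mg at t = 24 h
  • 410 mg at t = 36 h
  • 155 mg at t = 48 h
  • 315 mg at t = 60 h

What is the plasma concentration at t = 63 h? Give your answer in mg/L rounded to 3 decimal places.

237.710 mg/L

k = ln 2 / 5 = 0.13863 per h
Dose 1 (40 mg at t=0 h): 40·exp(−0.13863·63) = 0.006 mg/L
Dose 2 (250 mg at t=12 h): 250·exp(−0.13863·51) = 0.213 mg/L
Dose 3 (130 mg at t=24 h): 130·exp(−0.13863·39) = 0.583 mg/L
Dose 4 (410 mg at t=36 h): 410·exp(−0.13863·27) = 9.710 mg/L
Dose 5 (155 mg at t=48 h): 155·exp(−0.13863·15) = 19.375 mg/L
Dose 6 (315 mg at t=60 h): 315·exp(−0.13863·3) = 207.822 mg/L
C(63) = 0.006 + 0.213 + 0.583 + 9.710 + 19.375 + 207.822 = 237.710 mg/L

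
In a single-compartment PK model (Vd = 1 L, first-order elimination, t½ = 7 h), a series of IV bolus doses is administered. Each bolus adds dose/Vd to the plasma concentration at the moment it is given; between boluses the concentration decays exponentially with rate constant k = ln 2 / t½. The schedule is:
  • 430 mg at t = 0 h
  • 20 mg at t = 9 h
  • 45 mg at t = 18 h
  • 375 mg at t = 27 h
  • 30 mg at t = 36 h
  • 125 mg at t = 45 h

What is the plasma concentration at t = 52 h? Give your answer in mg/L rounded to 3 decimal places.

k = ln 2 / 7 = 0.09902 per h
Dose 1 (430 mg at t=0 h): 430·exp(−0.09902·52) = 2.496 mg/L
Dose 2 (20 mg at t=9 h): 20·exp(−0.09902·43) = 0.283 mg/L
Dose 3 (45 mg at t=18 h): 45·exp(−0.09902·34) = 1.553 mg/L
Dose 4 (375 mg at t=27 h): 375·exp(−0.09902·25) = 31.545 mg/L
Dose 5 (30 mg at t=36 h): 30·exp(−0.09902·16) = 6.153 mg/L
Dose 6 (125 mg at t=45 h): 125·exp(−0.09902·7) = 62.500 mg/L
C(52) = 2.496 + 0.283 + 1.553 + 31.545 + 6.153 + 62.500 = 104.529 mg/L

104.529 mg/L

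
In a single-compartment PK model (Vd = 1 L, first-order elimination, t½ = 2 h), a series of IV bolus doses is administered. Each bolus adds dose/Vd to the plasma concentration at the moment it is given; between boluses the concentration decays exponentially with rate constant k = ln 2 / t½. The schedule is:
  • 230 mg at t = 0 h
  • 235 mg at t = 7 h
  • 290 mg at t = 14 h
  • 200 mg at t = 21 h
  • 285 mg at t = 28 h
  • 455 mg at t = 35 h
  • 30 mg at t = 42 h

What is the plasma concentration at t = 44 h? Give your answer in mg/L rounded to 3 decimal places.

k = ln 2 / 2 = 0.34657 per h
Dose 1 (230 mg at t=0 h): 230·exp(−0.34657·44) = 0.000 mg/L
Dose 2 (235 mg at t=7 h): 235·exp(−0.34657·37) = 0.001 mg/L
Dose 3 (290 mg at t=14 h): 290·exp(−0.34657·30) = 0.009 mg/L
Dose 4 (200 mg at t=21 h): 200·exp(−0.34657·23) = 0.069 mg/L
Dose 5 (285 mg at t=28 h): 285·exp(−0.34657·16) = 1.113 mg/L
Dose 6 (455 mg at t=35 h): 455·exp(−0.34657·9) = 20.108 mg/L
Dose 7 (30 mg at t=42 h): 30·exp(−0.34657·2) = 15.000 mg/L
C(44) = 0.000 + 0.001 + 0.009 + 0.069 + 1.113 + 20.108 + 15.000 = 36.300 mg/L

36.300 mg/L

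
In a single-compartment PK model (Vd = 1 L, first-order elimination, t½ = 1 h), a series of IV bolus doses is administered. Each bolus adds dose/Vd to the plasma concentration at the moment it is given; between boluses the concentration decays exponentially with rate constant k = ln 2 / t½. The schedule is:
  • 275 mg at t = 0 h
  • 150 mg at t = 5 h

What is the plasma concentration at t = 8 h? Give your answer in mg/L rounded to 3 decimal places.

k = ln 2 / 1 = 0.69315 per h
Dose 1 (275 mg at t=0 h): 275·exp(−0.69315·8) = 1.074 mg/L
Dose 2 (150 mg at t=5 h): 150·exp(−0.69315·3) = 18.750 mg/L
C(8) = 1.074 + 18.750 = 19.824 mg/L

19.824 mg/L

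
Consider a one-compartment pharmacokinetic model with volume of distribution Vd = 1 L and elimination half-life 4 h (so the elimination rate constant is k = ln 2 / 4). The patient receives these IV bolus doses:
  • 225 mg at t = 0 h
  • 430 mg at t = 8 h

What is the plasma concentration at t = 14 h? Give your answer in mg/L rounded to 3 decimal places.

k = ln 2 / 4 = 0.17329 per h
Dose 1 (225 mg at t=0 h): 225·exp(−0.17329·14) = 19.887 mg/L
Dose 2 (430 mg at t=8 h): 430·exp(−0.17329·6) = 152.028 mg/L
C(14) = 19.887 + 152.028 = 171.915 mg/L

171.915 mg/L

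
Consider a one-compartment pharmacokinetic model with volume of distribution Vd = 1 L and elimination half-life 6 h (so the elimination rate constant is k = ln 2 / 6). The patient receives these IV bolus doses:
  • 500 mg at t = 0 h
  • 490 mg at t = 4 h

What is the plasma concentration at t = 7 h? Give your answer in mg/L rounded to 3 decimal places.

k = ln 2 / 6 = 0.11552 per h
Dose 1 (500 mg at t=0 h): 500·exp(−0.11552·7) = 222.725 mg/L
Dose 2 (490 mg at t=4 h): 490·exp(−0.11552·3) = 346.482 mg/L
C(7) = 222.725 + 346.482 = 569.207 mg/L

569.207 mg/L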